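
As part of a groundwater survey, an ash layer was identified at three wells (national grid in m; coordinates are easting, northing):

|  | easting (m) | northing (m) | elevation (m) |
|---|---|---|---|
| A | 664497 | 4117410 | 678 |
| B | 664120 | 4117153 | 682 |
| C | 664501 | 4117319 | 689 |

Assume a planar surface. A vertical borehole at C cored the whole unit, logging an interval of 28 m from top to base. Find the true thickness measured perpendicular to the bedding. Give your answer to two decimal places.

27.74 m

Let the plane be z = a·easting + b·northing + c.
B−A: −377a − 257b = 4;  C−A: 4a − 91b = 11.
Solving gives a = 0.06970, b = −0.11782.
|∇z| = √(a²+b²) = 0.13689, so dip δ = arctan(0.13689) = 7.79°.
True thickness = vertical thickness × cos δ = 28 × cos 7.79° = 27.74 m.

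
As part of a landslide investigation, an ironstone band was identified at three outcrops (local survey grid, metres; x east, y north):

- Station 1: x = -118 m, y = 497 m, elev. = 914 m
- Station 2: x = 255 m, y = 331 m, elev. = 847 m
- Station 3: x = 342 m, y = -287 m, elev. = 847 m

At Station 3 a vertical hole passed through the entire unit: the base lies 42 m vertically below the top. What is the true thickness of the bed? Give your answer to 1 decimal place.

41.2 m

Let the plane be z = a·x + b·y + c.
Station 2−Station 1: 373a − 166b = −67;  Station 3−Station 1: 460a − 784b = −67.
Solving gives a = −0.19163, b = −0.02698.
|∇z| = √(a²+b²) = 0.19352, so dip δ = arctan(0.19352) = 10.95°.
True thickness = vertical thickness × cos δ = 42 × cos 10.95° = 41.2 m.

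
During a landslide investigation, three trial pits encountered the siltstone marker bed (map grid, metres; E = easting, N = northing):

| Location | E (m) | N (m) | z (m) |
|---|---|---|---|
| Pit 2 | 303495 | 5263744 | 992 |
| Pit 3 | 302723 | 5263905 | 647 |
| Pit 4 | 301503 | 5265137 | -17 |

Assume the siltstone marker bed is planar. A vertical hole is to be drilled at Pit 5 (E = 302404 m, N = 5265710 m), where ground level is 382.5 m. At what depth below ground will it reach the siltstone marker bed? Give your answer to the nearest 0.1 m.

89.3 m

Let the plane be z = a·E + b·N + c.
Pit 3−Pit 2: −772a + 161b = −345;  Pit 4−Pit 2: −1992a + 1393b = −1009.
Solving gives a = 0.421548622, b = −0.121518410.
Then c = 992 − a·303495 − b·5263744 = 512695.90.
At (302404, 5265710): z_contact = 127477.99 − 639880.71 + 512695.90 = 293.19 m.
Depth below ground = 382.5 − 293.19 = 89.3 m.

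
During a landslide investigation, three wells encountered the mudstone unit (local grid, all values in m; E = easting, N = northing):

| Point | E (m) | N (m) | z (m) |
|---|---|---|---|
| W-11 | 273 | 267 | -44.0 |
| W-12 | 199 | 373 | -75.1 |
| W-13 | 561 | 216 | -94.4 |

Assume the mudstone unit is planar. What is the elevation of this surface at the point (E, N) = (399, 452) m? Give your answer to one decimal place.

Two edge vectors: W-11→W-12 = (-74, 106, -31.1), W-11→W-13 = (288, -51, -50.4).
Normal n = (W-11→W-12) × (W-11→W-13) = (-6928.5, -12686.4, -26754).
So ∂z/∂E = −n_x/n_z = −0.25897 and ∂z/∂N = −n_y/n_z = −0.47419.
Intercept c from W-11: -44 + 70.70 + 126.61 = 153.31.
At (399, 452): z = −103.3 − 214.3 + 153.31 = -164.4 m.

-164.4 m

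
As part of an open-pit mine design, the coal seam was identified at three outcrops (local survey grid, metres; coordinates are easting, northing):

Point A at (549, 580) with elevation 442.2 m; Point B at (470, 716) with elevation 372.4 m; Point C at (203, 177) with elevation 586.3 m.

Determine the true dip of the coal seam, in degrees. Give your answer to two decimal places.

24.85°

Let the plane be z = a·easting + b·northing + c.
Point B−Point A: −79a + 136b = −69.8;  Point C−Point A: −346a − 403b = 144.1.
Solving gives a = 0.10814, b = −0.45042.
Gradient magnitude |∇z| = √(a² + b²) = √(0.01170 + 0.20287) = 0.46322.
True dip = arctan(0.46322) = 24.85°, dipping toward NNW (azimuth ≈ 346°).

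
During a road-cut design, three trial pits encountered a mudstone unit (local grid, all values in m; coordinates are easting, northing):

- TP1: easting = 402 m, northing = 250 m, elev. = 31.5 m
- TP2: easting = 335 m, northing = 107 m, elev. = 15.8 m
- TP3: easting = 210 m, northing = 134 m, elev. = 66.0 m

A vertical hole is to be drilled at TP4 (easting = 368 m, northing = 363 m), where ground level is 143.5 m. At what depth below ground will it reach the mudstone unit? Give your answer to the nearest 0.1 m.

Two edge vectors: TP1→TP2 = (-67, -143, -15.7), TP1→TP3 = (-192, -116, 34.5).
Normal n = (TP1→TP2) × (TP1→TP3) = (-6754.7, 5325.9, -19684).
So ∂z/∂easting = −n_x/n_z = −0.34316 and ∂z/∂northing = −n_y/n_z = 0.27057.
Intercept c from TP1: 31.5 + 137.95 − 67.64 = 101.81.
At (368, 363): z_contact = −126.28 + 98.22 + 101.81 = 73.74 m.
Depth below ground = 143.5 − 73.74 = 69.8 m.

69.8 m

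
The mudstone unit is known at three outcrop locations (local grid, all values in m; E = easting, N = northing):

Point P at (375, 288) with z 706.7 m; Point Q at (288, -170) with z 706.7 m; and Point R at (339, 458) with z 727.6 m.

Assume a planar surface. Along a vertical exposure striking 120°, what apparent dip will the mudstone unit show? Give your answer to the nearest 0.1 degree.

Let the plane be z = a·E + b·N + c.
Point Q−Point P: −87a − 458b = 0;  Point R−Point P: −36a + 170b = 20.9.
Solving gives a = −0.30604, b = 0.05813.
Unit vector along 120° is (sin 120°, cos 120°) = (0.8660, -0.5000).
Slope in that direction = a·(0.8660) + b·(-0.5000) = −0.29410.
Apparent dip = arctan|0.29410| = 16.4° (true dip is 17.3°, so apparent ≤ true as expected).

16.4°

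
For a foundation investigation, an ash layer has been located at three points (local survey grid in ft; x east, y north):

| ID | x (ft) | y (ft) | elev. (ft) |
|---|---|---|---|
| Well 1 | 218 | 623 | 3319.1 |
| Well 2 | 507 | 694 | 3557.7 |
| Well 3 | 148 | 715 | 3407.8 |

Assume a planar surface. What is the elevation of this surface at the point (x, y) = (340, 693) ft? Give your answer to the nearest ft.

3474 ft

Two edge vectors: Well 1→Well 2 = (289, 71, 238.6), Well 1→Well 3 = (-70, 92, 88.7).
Normal n = (Well 1→Well 2) × (Well 1→Well 3) = (-15653.5, -42336.3, 31558).
So ∂z/∂x = −n_x/n_z = 0.49602 and ∂z/∂y = −n_y/n_z = 1.34154.
Intercept c from Well 1: 3319.1 − 108.13 − 835.78 = 2375.19.
At (340, 693): z = 168.6 + 929.7 + 2375.19 = 3473.5 ft.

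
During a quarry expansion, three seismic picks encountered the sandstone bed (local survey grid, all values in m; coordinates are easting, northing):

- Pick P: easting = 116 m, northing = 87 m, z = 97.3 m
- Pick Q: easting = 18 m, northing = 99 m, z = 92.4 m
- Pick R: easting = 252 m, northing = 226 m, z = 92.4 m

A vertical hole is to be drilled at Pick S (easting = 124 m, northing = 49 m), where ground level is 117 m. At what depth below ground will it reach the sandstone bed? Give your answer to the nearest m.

17 m

Let the plane be z = a·easting + b·northing + c.
Pick Q−Pick P: −98a + 12b = −4.9;  Pick R−Pick P: 136a + 139b = −4.9.
Solving gives a = 0.04080, b = −0.07517.
Then c = 97.3 − a·116 − b·87 = 99.11.
At (124, 49): z_contact = 5.1 − 3.7 + 99.11 = 100.5 m.
Depth below ground = 117 − 100.5 = 17 m.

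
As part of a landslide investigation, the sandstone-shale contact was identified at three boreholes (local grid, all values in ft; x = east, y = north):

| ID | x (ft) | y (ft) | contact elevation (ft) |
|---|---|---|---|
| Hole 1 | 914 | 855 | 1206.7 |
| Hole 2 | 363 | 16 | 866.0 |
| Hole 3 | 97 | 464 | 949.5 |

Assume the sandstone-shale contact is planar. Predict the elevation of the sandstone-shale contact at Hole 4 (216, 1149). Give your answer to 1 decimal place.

1169.5 ft

Two edge vectors: Hole 1→Hole 2 = (-551, -839, -340.7), Hole 1→Hole 3 = (-817, -391, -257.2).
Normal n = (Hole 1→Hole 2) × (Hole 1→Hole 3) = (82577.1, 136634.7, -470022).
So ∂z/∂x = −n_x/n_z = 0.175688 and ∂z/∂y = −n_y/n_z = 0.290699.
Intercept c from Hole 1: 1206.7 − 160.58 − 248.55 = 797.57.
At (216, 1149): z = 37.9 + 334.0 + 797.57 = 1169.5 ft.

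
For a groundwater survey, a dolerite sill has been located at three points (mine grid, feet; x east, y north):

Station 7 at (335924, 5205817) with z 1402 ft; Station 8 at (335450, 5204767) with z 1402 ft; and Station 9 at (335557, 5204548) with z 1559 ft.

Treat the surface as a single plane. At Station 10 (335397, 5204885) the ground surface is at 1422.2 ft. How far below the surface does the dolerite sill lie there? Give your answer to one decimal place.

101.2 ft

Let the plane be z = a·x + b·y + c.
Station 8−Station 7: −474a − 1050b = 0;  Station 9−Station 7: −367a − 1269b = 157.
Solving gives a = 0.762643646, b = −0.344279132.
Then c = 1402 − a·335924 − b·5205817 = 1537465.85.
At (335397, 5204885): z_contact = 255788.39 − 1791933.29 + 1537465.85 = 1320.95 ft.
Depth below ground = 1422.2 − 1320.95 = 101.2 ft.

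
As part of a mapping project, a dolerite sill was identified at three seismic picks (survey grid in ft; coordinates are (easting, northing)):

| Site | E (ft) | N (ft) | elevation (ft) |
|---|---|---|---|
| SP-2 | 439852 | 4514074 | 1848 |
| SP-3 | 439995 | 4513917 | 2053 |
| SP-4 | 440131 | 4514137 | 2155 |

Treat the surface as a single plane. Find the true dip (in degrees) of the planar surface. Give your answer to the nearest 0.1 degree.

49.8°

Let the plane be z = a·E + b·N + c.
SP-3−SP-2: 143a − 157b = 205;  SP-4−SP-2: 279a + 63b = 307.
Solving gives a = 1.15720, b = −0.25172.
Gradient magnitude |∇z| = √(a² + b²) = √(1.33911 + 0.06336) = 1.18426.
True dip = arctan(1.18426) = 49.8°, dipping toward WNW (azimuth ≈ 282°).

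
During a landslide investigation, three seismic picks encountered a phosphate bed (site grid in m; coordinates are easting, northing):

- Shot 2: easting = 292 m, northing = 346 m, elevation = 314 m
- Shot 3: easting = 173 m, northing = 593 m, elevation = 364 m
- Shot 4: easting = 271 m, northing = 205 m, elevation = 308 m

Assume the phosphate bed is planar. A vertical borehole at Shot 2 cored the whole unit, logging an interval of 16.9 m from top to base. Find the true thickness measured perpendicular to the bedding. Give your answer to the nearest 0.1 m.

Let the plane be z = a·easting + b·northing + c.
Shot 3−Shot 2: −119a + 247b = 50;  Shot 4−Shot 2: −21a − 141b = −6.
Solving gives a = −0.25348, b = 0.08031.
|∇z| = √(a²+b²) = 0.26590, so dip δ = arctan(0.26590) = 14.89°.
True thickness = vertical thickness × cos δ = 16.9 × cos 14.89° = 16.3 m.

16.3 m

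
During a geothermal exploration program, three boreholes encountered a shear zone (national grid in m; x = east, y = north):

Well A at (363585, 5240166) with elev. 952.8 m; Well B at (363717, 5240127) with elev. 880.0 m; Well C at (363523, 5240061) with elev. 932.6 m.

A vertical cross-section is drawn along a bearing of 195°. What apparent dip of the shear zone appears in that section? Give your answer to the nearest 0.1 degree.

17.6°

Let the plane be z = a·x + b·y + c.
Well B−Well A: 132a − 39b = −72.8;  Well C−Well A: −62a − 105b = −20.2.
Solving gives a = −0.42119, b = 0.44109.
Unit vector along 195° is (sin 195°, cos 195°) = (-0.2588, -0.9659).
Slope in that direction = a·(-0.2588) + b·(-0.9659) = −0.31704.
Apparent dip = arctan|0.31704| = 17.6° (true dip is 31.4°, so apparent ≤ true as expected).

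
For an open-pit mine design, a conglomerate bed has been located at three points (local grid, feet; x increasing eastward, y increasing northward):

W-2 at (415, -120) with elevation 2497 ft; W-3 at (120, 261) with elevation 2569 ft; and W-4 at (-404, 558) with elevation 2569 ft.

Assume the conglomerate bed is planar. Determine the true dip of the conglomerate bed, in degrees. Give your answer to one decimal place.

21.2°

Two edge vectors: W-2→W-3 = (-295, 381, 72), W-2→W-4 = (-819, 678, 72).
Normal n = (W-2→W-3) × (W-2→W-4) = (-21384, -37728, 112029).
So ∂z/∂x = −n_x/n_z = 0.19088 and ∂z/∂y = −n_y/n_z = 0.33677.
Gradient magnitude |∇z| = √(a² + b²) = √(0.03643 + 0.11341) = 0.38710.
True dip = arctan(0.38710) = 21.2°, dipping toward SSW (azimuth ≈ 210°).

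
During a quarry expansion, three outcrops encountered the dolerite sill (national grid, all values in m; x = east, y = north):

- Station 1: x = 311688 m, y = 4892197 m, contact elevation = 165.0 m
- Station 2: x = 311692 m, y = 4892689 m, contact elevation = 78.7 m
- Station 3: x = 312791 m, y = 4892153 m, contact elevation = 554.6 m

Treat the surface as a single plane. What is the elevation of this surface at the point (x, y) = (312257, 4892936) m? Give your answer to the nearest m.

230 m

Two edge vectors: Station 1→Station 2 = (4, 492, -86.3), Station 1→Station 3 = (1103, -44, 389.6).
Normal n = (Station 1→Station 2) × (Station 1→Station 3) = (187886, -96747.3, -542852).
So ∂z/∂x = −n_x/n_z = 0.34610907 and ∂z/∂y = −n_y/n_z = −0.17822040.
Intercept c from Station 1: 165 − 107878.04 + 871889.30 = 764176.26.
At (312257, 4892936): z = 108075.0 − 872021.0 + 764176.26 = 230.2 m.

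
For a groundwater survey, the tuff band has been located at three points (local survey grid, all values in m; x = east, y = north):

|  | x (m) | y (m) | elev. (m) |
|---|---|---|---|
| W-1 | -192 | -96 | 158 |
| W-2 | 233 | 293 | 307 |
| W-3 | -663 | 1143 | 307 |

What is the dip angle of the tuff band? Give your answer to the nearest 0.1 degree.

14.5°

Let the plane be z = a·x + b·y + c.
W-2−W-1: 425a + 389b = 149;  W-3−W-1: −471a + 1239b = 149.
Solving gives a = 0.17843, b = 0.18809.
Gradient magnitude |∇z| = √(a² + b²) = √(0.03184 + 0.03538) = 0.25926.
True dip = arctan(0.25926) = 14.5°, dipping toward SW (azimuth ≈ 223°).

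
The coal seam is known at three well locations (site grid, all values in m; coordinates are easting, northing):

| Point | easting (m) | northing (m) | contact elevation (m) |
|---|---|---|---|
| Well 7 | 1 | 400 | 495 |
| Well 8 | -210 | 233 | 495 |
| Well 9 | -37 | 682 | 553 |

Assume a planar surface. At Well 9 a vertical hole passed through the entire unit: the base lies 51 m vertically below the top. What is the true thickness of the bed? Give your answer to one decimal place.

Two edge vectors: Well 7→Well 8 = (-211, -167, 0), Well 7→Well 9 = (-38, 282, 58).
Normal n = (Well 7→Well 8) × (Well 7→Well 9) = (-9686, 12238, -65848).
So ∂z/∂easting = −n_x/n_z = −0.14710 and ∂z/∂northing = −n_y/n_z = 0.18585.
|∇z| = √(a²+b²) = 0.23702, so dip δ = arctan(0.23702) = 13.33°.
True thickness = vertical thickness × cos δ = 51 × cos 13.33° = 49.6 m.

49.6 m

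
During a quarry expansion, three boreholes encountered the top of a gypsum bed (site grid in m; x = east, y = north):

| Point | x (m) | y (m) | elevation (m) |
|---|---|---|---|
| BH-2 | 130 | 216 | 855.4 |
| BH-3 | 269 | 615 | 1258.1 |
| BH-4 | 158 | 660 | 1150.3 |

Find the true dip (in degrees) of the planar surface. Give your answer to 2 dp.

53.37°

Two edge vectors: BH-2→BH-3 = (139, 399, 402.7), BH-2→BH-4 = (28, 444, 294.9).
Normal n = (BH-2→BH-3) × (BH-2→BH-4) = (-61133.7, -29715.5, 50544).
So ∂z/∂x = −n_x/n_z = 1.20951 and ∂z/∂y = −n_y/n_z = 0.58791.
Gradient magnitude |∇z| = √(a² + b²) = √(1.46293 + 0.34564) = 1.34483.
True dip = arctan(1.34483) = 53.37°, dipping toward WSW (azimuth ≈ 244°).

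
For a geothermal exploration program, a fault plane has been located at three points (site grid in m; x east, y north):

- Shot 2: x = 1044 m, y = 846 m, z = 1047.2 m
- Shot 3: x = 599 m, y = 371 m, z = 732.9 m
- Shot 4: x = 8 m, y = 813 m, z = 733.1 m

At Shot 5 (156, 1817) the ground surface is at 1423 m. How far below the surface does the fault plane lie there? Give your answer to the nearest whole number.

Two edge vectors: Shot 2→Shot 3 = (-445, -475, -314.3), Shot 2→Shot 4 = (-1036, -33, -314.1).
Normal n = (Shot 2→Shot 3) × (Shot 2→Shot 4) = (138825.6, 185840.3, -477415).
So ∂z/∂x = −n_x/n_z = 0.29079 and ∂z/∂y = −n_y/n_z = 0.38926.
Intercept c from Shot 2: 1047.2 − 303.58 − 329.32 = 414.30.
At (156, 1817): z_contact = 45.4 + 707.3 + 414.30 = 1167.0 m.
Depth below ground = 1423 − 1167.0 = 256 m.

256 m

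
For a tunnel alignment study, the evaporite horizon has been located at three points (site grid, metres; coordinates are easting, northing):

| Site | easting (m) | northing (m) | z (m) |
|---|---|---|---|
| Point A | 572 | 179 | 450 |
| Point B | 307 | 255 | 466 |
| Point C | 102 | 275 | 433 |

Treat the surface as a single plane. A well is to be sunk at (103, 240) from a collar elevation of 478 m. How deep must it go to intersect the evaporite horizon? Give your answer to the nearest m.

Two edge vectors: Point A→Point B = (-265, 76, 16), Point A→Point C = (-470, 96, -17).
Normal n = (Point A→Point B) × (Point A→Point C) = (-2828, -12025, 10280).
So ∂z/∂easting = −n_x/n_z = 0.27510 and ∂z/∂northing = −n_y/n_z = 1.16975.
Intercept c from Point A: 450 − 157.36 − 209.38 = 83.26.
At (103, 240): z_contact = 28.3 + 280.7 + 83.26 = 392.3 m.
Depth below ground = 478 − 392.3 = 86 m.

86 m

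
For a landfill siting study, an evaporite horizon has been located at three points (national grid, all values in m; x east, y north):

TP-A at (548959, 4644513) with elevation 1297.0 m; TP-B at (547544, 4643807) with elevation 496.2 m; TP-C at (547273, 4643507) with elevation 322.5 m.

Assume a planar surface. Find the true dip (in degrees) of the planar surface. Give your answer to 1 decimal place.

27.4°

Let the plane be z = a·x + b·y + c.
TP-B−TP-A: −1415a − 706b = −800.8;  TP-C−TP-A: −1686a − 1006b = −974.5.
Solving gives a = 0.50438, b = 0.12338.
Gradient magnitude |∇z| = √(a² + b²) = √(0.25440 + 0.01522) = 0.51925.
True dip = arctan(0.51925) = 27.4°, dipping toward WSW (azimuth ≈ 256°).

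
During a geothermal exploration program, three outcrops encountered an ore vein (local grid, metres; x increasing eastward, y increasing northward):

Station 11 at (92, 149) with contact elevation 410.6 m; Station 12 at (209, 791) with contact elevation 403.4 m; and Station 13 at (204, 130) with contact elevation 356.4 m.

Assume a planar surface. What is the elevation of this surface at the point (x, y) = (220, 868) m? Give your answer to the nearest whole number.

404 m

Two edge vectors: Station 11→Station 12 = (117, 642, -7.2), Station 11→Station 13 = (112, -19, -54.2).
Normal n = (Station 11→Station 12) × (Station 11→Station 13) = (-34933.2, 5535, -74127).
So ∂z/∂x = −n_x/n_z = −0.47126 and ∂z/∂y = −n_y/n_z = 0.07467.
Intercept c from Station 11: 410.6 + 43.36 − 11.13 = 442.83.
At (220, 868): z = −103.7 + 64.8 + 442.83 = 404.0 m.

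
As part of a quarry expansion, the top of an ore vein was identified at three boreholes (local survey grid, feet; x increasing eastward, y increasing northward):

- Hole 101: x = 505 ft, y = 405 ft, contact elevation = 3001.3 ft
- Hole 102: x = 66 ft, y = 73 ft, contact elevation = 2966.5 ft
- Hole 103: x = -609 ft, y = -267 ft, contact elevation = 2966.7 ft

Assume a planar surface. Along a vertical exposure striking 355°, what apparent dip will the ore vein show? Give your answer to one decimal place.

Two edge vectors: Hole 101→Hole 102 = (-439, -332, -34.8), Hole 101→Hole 103 = (-1114, -672, -34.6).
Normal n = (Hole 101→Hole 102) × (Hole 101→Hole 103) = (-11898.4, 23577.8, -74840).
So ∂z/∂x = −n_x/n_z = −0.15898 and ∂z/∂y = −n_y/n_z = 0.31504.
Unit vector along 355° is (sin 355°, cos 355°) = (-0.0872, 0.9962).
Slope in that direction = a·(-0.0872) + b·(0.9962) = 0.32770.
Apparent dip = arctan|0.32770| = 18.1° (true dip is 19.4°, so apparent ≤ true as expected).

18.1°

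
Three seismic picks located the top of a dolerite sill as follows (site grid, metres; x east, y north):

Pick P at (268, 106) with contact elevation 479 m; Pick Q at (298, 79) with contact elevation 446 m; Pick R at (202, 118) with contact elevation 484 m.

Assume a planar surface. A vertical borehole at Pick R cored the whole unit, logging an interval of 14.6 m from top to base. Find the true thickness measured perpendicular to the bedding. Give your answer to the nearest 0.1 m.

Two edge vectors: Pick P→Pick Q = (30, -27, -33), Pick P→Pick R = (-66, 12, 5).
Normal n = (Pick P→Pick Q) × (Pick P→Pick R) = (261, 2028, -1422).
So ∂z/∂x = −n_x/n_z = 0.18354 and ∂z/∂y = −n_y/n_z = 1.42616.
|∇z| = √(a²+b²) = 1.43792, so dip δ = arctan(1.43792) = 55.18°.
True thickness = vertical thickness × cos δ = 14.6 × cos 55.18° = 8.3 m.

8.3 m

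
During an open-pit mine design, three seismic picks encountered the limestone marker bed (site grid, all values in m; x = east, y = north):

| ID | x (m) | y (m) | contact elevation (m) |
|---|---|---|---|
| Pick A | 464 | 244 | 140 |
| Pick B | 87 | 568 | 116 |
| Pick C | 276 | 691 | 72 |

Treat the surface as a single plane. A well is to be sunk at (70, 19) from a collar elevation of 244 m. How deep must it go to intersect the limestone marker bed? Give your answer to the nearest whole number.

18 m

Two edge vectors: Pick A→Pick B = (-377, 324, -24), Pick A→Pick C = (-188, 447, -68).
Normal n = (Pick A→Pick B) × (Pick A→Pick C) = (-11304, -21124, -107607).
So ∂z/∂x = −n_x/n_z = −0.10505 and ∂z/∂y = −n_y/n_z = −0.19631.
Intercept c from Pick A: 140 + 48.74 + 47.90 = 236.64.
At (70, 19): z_contact = −7.4 − 3.7 + 236.64 = 225.6 m.
Depth below ground = 244 − 225.6 = 18 m.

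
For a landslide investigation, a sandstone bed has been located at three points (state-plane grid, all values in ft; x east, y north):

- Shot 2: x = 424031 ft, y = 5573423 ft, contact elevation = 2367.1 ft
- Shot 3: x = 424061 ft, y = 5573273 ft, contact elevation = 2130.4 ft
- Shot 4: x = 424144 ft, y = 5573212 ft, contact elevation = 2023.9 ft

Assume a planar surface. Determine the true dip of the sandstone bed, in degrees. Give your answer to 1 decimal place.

Let the plane be z = a·x + b·y + c.
Shot 3−Shot 2: 30a − 150b = −236.7;  Shot 4−Shot 2: 113a − 211b = −343.2.
Solving gives a = −0.14466, b = 1.54907.
Gradient magnitude |∇z| = √(a² + b²) = √(0.02093 + 2.39961) = 1.55581.
True dip = arctan(1.55581) = 57.3°, dipping toward S (azimuth ≈ 175°).

57.3°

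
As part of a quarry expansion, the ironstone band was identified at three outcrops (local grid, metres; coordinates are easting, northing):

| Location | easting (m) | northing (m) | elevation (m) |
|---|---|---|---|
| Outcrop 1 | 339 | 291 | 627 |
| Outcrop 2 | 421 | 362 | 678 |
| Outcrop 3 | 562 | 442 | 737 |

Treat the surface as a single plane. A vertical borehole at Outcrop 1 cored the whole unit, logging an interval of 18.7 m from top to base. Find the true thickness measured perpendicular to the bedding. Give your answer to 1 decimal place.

15.4 m

Let the plane be z = a·easting + b·northing + c.
Outcrop 2−Outcrop 1: 82a + 71b = 51;  Outcrop 3−Outcrop 1: 223a + 151b = 110.
Solving gives a = 0.03159, b = 0.68183.
|∇z| = √(a²+b²) = 0.68256, so dip δ = arctan(0.68256) = 34.32°.
True thickness = vertical thickness × cos δ = 18.7 × cos 34.32° = 15.4 m.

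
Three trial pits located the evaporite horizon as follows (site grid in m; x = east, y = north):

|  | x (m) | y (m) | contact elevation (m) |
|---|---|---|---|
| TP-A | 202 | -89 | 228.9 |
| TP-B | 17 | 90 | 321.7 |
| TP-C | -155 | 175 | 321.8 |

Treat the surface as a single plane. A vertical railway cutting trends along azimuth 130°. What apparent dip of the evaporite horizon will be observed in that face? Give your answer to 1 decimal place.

15.6°

Two edge vectors: TP-A→TP-B = (-185, 179, 92.8), TP-A→TP-C = (-357, 264, 92.9).
Normal n = (TP-A→TP-B) × (TP-A→TP-C) = (-7870.1, -15943.1, 15063).
So ∂z/∂x = −n_x/n_z = 0.52248 and ∂z/∂y = −n_y/n_z = 1.05843.
Unit vector along 130° is (sin 130°, cos 130°) = (0.7660, -0.6428).
Slope in that direction = a·(0.7660) + b·(-0.6428) = −0.28010.
Apparent dip = arctan|0.28010| = 15.6° (true dip is 49.7°, so apparent ≤ true as expected).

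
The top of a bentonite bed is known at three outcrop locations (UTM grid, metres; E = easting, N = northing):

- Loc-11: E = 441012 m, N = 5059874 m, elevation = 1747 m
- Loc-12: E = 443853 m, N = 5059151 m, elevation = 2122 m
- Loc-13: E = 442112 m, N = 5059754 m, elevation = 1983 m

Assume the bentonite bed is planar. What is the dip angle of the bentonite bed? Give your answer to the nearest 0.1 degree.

Two edge vectors: Loc-11→Loc-12 = (2841, -723, 375), Loc-11→Loc-13 = (1100, -120, 236).
Normal n = (Loc-11→Loc-12) × (Loc-11→Loc-13) = (-125628, -257976, 454380).
So ∂z/∂E = −n_x/n_z = 0.27648 and ∂z/∂N = −n_y/n_z = 0.56775.
Gradient magnitude |∇z| = √(a² + b²) = √(0.07644 + 0.32234) = 0.63150.
True dip = arctan(0.63150) = 32.3°, dipping toward SSW (azimuth ≈ 206°).

32.3°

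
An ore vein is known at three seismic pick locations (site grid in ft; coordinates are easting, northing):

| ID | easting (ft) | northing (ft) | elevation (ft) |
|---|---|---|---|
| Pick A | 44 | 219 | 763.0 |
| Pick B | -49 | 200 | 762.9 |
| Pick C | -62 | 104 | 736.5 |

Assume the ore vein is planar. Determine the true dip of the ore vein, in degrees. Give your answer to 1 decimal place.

Let the plane be z = a·easting + b·northing + c.
Pick B−Pick A: −93a − 19b = −0.1;  Pick C−Pick A: −106a − 115b = −26.5.
Solving gives a = −0.05668, b = 0.28267.
Gradient magnitude |∇z| = √(a² + b²) = √(0.00321 + 0.07991) = 0.28830.
True dip = arctan(0.28830) = 16.1°, dipping toward SSE (azimuth ≈ 169°).

16.1°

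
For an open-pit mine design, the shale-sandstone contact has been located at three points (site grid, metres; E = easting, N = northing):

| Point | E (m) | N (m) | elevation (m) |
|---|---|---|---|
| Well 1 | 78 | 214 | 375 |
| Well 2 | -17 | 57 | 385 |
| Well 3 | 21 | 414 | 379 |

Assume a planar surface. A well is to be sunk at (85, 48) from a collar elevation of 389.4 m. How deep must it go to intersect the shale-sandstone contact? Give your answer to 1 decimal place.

13.9 m

Let the plane be z = a·E + b·N + c.
Well 2−Well 1: −95a − 157b = 10;  Well 3−Well 1: −57a + 200b = 4.
Solving gives a = −0.09403, b = −0.00680.
Then c = 375 − a·78 − b·214 = 383.79.
At (85, 48): z_contact = −7.99 − 0.33 + 383.79 = 375.47 m.
Depth below ground = 389.4 − 375.47 = 13.9 m.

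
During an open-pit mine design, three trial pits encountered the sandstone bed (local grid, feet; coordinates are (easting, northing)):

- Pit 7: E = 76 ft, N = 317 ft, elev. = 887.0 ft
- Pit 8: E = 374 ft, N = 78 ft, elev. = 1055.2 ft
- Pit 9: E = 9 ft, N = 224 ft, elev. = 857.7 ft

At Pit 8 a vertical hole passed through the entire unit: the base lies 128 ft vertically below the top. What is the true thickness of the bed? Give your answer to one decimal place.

113.5 ft

Let the plane be z = a·E + b·N + c.
Pit 8−Pit 7: 298a − 239b = 168.2;  Pit 9−Pit 7: −67a − 93b = −29.3.
Solving gives a = 0.51788, b = −0.05804.
|∇z| = √(a²+b²) = 0.52112, so dip δ = arctan(0.52112) = 27.52°.
True thickness = vertical thickness × cos δ = 128 × cos 27.52° = 113.5 ft.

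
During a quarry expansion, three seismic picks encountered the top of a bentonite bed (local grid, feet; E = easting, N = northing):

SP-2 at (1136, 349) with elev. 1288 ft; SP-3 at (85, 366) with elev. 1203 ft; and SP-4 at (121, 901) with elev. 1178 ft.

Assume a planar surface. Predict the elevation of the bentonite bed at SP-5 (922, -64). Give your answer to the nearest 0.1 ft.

1292.4 ft

Two edge vectors: SP-2→SP-3 = (-1051, 17, -85), SP-2→SP-4 = (-1015, 552, -110).
Normal n = (SP-2→SP-3) × (SP-2→SP-4) = (45050, -29335, -562897).
So ∂z/∂E = −n_x/n_z = 0.080032 and ∂z/∂N = −n_y/n_z = −0.052114.
Intercept c from SP-2: 1288 − 90.92 + 18.19 = 1215.27.
At (922, -64): z = 73.8 + 3.3 + 1215.27 = 1292.4 ft.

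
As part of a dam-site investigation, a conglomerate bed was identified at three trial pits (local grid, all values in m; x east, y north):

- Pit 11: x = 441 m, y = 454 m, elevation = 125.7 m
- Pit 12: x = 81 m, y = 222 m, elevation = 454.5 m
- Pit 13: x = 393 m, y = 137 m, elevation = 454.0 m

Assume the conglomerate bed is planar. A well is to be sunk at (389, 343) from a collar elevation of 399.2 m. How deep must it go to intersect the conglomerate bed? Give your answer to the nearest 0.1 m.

149.0 m

Two edge vectors: Pit 11→Pit 12 = (-360, -232, 328.8), Pit 11→Pit 13 = (-48, -317, 328.3).
Normal n = (Pit 11→Pit 12) × (Pit 11→Pit 13) = (28064, 102405.6, 102984).
So ∂z/∂x = −n_x/n_z = −0.27251 and ∂z/∂y = −n_y/n_z = −0.99438.
Intercept c from Pit 11: 125.7 + 120.18 + 451.45 = 697.33.
At (389, 343): z_contact = −106.01 − 341.07 + 697.33 = 250.25 m.
Depth below ground = 399.2 − 250.25 = 149.0 m.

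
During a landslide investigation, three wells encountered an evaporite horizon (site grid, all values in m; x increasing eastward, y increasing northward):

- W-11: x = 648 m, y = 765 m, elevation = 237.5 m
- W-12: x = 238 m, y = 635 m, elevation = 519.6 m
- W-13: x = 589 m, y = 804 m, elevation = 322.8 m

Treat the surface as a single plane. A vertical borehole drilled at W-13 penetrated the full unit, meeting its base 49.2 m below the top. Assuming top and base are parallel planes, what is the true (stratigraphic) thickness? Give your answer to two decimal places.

31.29 m

Two edge vectors: W-11→W-12 = (-410, -130, 282.1), W-11→W-13 = (-59, 39, 85.3).
Normal n = (W-11→W-12) × (W-11→W-13) = (-22090.9, 18329.1, -23660).
So ∂z/∂x = −n_x/n_z = −0.93368 and ∂z/∂y = −n_y/n_z = 0.77469.
|∇z| = √(a²+b²) = 1.21322, so dip δ = arctan(1.21322) = 50.50°.
True thickness = vertical thickness × cos δ = 49.2 × cos 50.50° = 31.29 m.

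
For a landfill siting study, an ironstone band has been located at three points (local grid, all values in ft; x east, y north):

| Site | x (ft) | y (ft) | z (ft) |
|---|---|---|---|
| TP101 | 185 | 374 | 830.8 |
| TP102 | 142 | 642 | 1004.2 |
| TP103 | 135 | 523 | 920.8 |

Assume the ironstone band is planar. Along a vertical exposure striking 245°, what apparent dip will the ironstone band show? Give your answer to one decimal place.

Two edge vectors: TP101→TP102 = (-43, 268, 173.4), TP101→TP103 = (-50, 149, 90).
Normal n = (TP101→TP102) × (TP101→TP103) = (-1716.6, -4800, 6993).
So ∂z/∂x = −n_x/n_z = 0.24547 and ∂z/∂y = −n_y/n_z = 0.68640.
Unit vector along 245° is (sin 245°, cos 245°) = (-0.9063, -0.4226).
Slope in that direction = a·(-0.9063) + b·(-0.4226) = −0.51256.
Apparent dip = arctan|0.51256| = 27.1° (true dip is 36.1°, so apparent ≤ true as expected).

27.1°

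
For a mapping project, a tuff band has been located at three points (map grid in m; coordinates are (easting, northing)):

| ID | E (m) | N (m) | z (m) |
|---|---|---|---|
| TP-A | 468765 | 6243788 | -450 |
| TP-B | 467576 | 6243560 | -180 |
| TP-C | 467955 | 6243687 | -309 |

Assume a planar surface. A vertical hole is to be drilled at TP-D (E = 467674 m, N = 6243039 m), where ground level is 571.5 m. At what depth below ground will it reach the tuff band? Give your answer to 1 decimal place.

347.1 m

Let the plane be z = a·E + b·N + c.
TP-B−TP-A: −1189a − 228b = 270;  TP-C−TP-A: −810a − 101b = 141.
Solving gives a = −0.075521357, b = −0.790373272.
Then c = -450 − a·468765 − b·6243788 = 4969874.92.
At (467674, 6243039): z_contact = −35319.38 − 4934331.16 + 4969874.92 = 224.38 m.
Depth below ground = 571.5 − 224.38 = 347.1 m.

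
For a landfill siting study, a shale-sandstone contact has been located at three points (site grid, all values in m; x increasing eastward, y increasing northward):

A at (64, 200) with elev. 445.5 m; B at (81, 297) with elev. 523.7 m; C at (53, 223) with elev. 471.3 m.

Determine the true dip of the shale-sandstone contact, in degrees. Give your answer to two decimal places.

Let the plane be z = a·x + b·y + c.
B−A: 17a + 97b = 78.2;  C−A: −11a + 23b = 25.8.
Solving gives a = −0.48285, b = 0.89081.
Gradient magnitude |∇z| = √(a² + b²) = √(0.23315 + 0.79354) = 1.01326.
True dip = arctan(1.01326) = 45.38°, dipping toward SSE (azimuth ≈ 152°).

45.38°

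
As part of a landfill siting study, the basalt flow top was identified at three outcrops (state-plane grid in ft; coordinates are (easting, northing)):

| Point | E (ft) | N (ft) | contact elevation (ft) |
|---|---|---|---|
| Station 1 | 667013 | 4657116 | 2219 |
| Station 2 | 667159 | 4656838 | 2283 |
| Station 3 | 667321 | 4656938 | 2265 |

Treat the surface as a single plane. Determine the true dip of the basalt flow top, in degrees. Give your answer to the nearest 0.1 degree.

12.4°

Two edge vectors: Station 1→Station 2 = (146, -278, 64), Station 1→Station 3 = (308, -178, 46).
Normal n = (Station 1→Station 2) × (Station 1→Station 3) = (-1396, 12996, 59636).
So ∂z/∂E = −n_x/n_z = 0.02341 and ∂z/∂N = −n_y/n_z = −0.21792.
Gradient magnitude |∇z| = √(a² + b²) = √(0.00055 + 0.04749) = 0.21918.
True dip = arctan(0.21918) = 12.4°, dipping toward N (azimuth ≈ 354°).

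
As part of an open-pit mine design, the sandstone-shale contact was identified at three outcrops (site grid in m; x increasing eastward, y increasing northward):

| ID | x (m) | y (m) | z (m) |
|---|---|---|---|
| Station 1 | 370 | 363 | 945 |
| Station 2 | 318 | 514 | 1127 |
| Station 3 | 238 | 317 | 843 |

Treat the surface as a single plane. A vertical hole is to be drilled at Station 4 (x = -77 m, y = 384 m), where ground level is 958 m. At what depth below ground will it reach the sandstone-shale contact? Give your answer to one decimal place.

126.2 m

Two edge vectors: Station 1→Station 2 = (-52, 151, 182), Station 1→Station 3 = (-132, -46, -102).
Normal n = (Station 1→Station 2) × (Station 1→Station 3) = (-7030, -29328, 22324).
So ∂z/∂x = −n_x/n_z = 0.31491 and ∂z/∂y = −n_y/n_z = 1.31374.
Intercept c from Station 1: 945 − 116.52 − 476.89 = 351.60.
At (-77, 384): z_contact = −24.25 + 504.48 + 351.60 = 831.82 m.
Depth below ground = 958 − 831.82 = 126.2 m.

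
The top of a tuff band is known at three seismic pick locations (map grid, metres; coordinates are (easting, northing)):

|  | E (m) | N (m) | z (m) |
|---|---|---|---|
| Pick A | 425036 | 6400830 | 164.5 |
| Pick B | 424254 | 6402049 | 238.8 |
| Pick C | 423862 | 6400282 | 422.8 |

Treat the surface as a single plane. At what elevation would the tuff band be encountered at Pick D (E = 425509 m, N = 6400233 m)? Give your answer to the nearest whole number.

111 m

Let the plane be z = a·E + b·N + c.
Pick B−Pick A: −782a + 1219b = 74.3;  Pick C−Pick A: −1174a − 548b = 258.3.
Solving gives a = −0.19121105, b = −0.06171209.
Then c = 164.5 − a·425036 − b·6400830 = 476444.70.
At (425509, 6400233): z = −81362.0 − 394971.8 + 476444.70 = 110.9 m.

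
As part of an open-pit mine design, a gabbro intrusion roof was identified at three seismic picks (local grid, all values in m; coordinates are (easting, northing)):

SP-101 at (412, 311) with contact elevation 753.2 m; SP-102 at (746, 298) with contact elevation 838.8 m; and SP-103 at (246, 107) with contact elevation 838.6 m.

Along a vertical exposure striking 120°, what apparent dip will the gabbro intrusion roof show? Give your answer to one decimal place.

26.8°

Two edge vectors: SP-101→SP-102 = (334, -13, 85.6), SP-101→SP-103 = (-166, -204, 85.4).
Normal n = (SP-101→SP-102) × (SP-101→SP-103) = (16352.2, -42733.2, -70294).
So ∂z/∂E = −n_x/n_z = 0.23263 and ∂z/∂N = −n_y/n_z = −0.60792.
Unit vector along 120° is (sin 120°, cos 120°) = (0.8660, -0.5000).
Slope in that direction = a·(0.8660) + b·(-0.5000) = 0.50542.
Apparent dip = arctan|0.50542| = 26.8° (true dip is 33.1°, so apparent ≤ true as expected).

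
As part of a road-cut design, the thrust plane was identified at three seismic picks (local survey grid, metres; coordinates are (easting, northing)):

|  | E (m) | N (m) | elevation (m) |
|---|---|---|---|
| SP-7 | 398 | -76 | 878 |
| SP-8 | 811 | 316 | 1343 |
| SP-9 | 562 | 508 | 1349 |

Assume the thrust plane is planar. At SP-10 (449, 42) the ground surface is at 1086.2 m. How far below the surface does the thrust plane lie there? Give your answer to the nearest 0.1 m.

104.3 m

Two edge vectors: SP-7→SP-8 = (413, 392, 465), SP-7→SP-9 = (164, 584, 471).
Normal n = (SP-7→SP-8) × (SP-7→SP-9) = (-86928, -118263, 176904).
So ∂z/∂E = −n_x/n_z = 0.49139 and ∂z/∂N = −n_y/n_z = 0.66852.
Intercept c from SP-7: 878 − 195.57 + 50.81 = 733.24.
At (449, 42): z_contact = 220.63 + 28.08 + 733.24 = 981.95 m.
Depth below ground = 1086.2 − 981.95 = 104.3 m.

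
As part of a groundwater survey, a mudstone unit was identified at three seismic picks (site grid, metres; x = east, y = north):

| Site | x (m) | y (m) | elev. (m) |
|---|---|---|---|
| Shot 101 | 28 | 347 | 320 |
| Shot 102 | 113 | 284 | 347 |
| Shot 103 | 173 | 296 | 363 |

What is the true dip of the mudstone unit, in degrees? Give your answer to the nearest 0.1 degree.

Two edge vectors: Shot 101→Shot 102 = (85, -63, 27), Shot 101→Shot 103 = (145, -51, 43).
Normal n = (Shot 101→Shot 102) × (Shot 101→Shot 103) = (-1332, 260, 4800).
So ∂z/∂x = −n_x/n_z = 0.27750 and ∂z/∂y = −n_y/n_z = −0.05417.
Gradient magnitude |∇z| = √(a² + b²) = √(0.07701 + 0.00293) = 0.28274.
True dip = arctan(0.28274) = 15.8°, dipping toward W (azimuth ≈ 281°).

15.8°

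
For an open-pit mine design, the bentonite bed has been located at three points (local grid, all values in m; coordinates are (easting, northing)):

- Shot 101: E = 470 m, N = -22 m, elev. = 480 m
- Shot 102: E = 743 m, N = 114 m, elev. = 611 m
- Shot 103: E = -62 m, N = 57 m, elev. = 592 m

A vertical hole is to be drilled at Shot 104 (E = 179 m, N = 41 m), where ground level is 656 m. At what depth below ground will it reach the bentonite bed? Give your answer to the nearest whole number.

94 m

Two edge vectors: Shot 101→Shot 102 = (273, 136, 131), Shot 101→Shot 103 = (-532, 79, 112).
Normal n = (Shot 101→Shot 102) × (Shot 101→Shot 103) = (4883, -100268, 93919).
So ∂z/∂E = −n_x/n_z = −0.05199 and ∂z/∂N = −n_y/n_z = 1.06760.
Intercept c from Shot 101: 480 + 24.44 + 23.49 = 527.92.
At (179, 41): z_contact = −9.3 + 43.8 + 527.92 = 562.4 m.
Depth below ground = 656 − 562.4 = 94 m.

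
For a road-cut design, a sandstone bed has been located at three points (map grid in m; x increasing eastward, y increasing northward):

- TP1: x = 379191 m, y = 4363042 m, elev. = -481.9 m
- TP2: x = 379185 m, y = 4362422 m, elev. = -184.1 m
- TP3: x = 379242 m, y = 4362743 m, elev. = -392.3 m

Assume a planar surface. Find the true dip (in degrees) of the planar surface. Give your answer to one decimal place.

47.9°

Let the plane be z = a·x + b·y + c.
TP2−TP1: −6a − 620b = 297.8;  TP3−TP1: 51a − 299b = 89.6.
Solving gives a = −1.00228, b = −0.47062.
Gradient magnitude |∇z| = √(a² + b²) = √(1.00457 + 0.22149) = 1.10727.
True dip = arctan(1.10727) = 47.9°, dipping toward ENE (azimuth ≈ 065°).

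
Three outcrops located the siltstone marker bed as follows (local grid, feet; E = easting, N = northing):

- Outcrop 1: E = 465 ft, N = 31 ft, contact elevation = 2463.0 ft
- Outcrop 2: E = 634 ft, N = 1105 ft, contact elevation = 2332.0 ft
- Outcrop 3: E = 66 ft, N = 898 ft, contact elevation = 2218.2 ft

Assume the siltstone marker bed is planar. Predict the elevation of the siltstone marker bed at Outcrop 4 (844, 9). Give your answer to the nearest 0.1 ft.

Let the plane be z = a·E + b·N + c.
Outcrop 2−Outcrop 1: 169a + 1074b = −131;  Outcrop 3−Outcrop 1: −399a + 867b = −244.8.
Solving gives a = 0.259696, b = −0.162839.
Then c = 2463 − a·465 − b·31 = 2347.29.
At (844, 9): z = 219.2 − 1.5 + 2347.29 = 2565.0 ft.

2565.0 ft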